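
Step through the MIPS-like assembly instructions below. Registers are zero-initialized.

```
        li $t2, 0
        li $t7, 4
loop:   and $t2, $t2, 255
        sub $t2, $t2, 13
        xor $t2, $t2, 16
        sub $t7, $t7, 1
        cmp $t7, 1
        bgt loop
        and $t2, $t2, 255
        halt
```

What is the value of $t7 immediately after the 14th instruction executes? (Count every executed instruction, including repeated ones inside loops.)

after li $t2, 0: $t2=0
after li $t7, 4: $t7=4
after and $t2, $t2, 255: $t2=0&255=0
after sub $t2, $t2, 13: $t2=0-13=-13
after xor $t2, $t2, 16: $t2=(-13)^16=-29
after sub $t7, $t7, 1: $t7=4-1=3
cmp $t7, 1  (cmp 3,1)
bgt loop: taken
after and $t2, $t2, 255: $t2=(-29)&255=227
after sub $t2, $t2, 13: $t2=227-13=214
after xor $t2, $t2, 16: $t2=214^16=198
after sub $t7, $t7, 1: $t7=3-1=2
cmp $t7, 1  (cmp 2,1)
bgt loop: taken
After step 14: $t7 = 2.

2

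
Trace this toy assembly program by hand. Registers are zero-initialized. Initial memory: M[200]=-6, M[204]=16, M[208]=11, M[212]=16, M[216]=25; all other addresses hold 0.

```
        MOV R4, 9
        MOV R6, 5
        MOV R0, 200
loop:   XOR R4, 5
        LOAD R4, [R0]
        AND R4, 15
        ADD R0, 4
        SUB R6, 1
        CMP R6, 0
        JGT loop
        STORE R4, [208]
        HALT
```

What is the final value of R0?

220

after MOV R4, 9: R4=9
after MOV R6, 5: R6=5
after MOV R0, 200: R0=200
after XOR R4, 5: R4=9^5=12
after LOAD R4, [R0]: R4=M[200]=-6
after AND R4, 15: R4=(-6)&15=10
after ADD R0, 4: R0=200+4=204
after SUB R6, 1: R6=5-1=4
CMP R6, 0  (cmp 4,0)
JGT loop: taken
after XOR R4, 5: R4=10^5=15
after LOAD R4, [R0]: R4=M[204]=16
after AND R4, 15: R4=16&15=0
after ADD R0, 4: R0=204+4=208
after SUB R6, 1: R6=4-1=3
CMP R6, 0  (cmp 3,0)
JGT loop: taken
after XOR R4, 5: R4=0^5=5
after LOAD R4, [R0]: R4=M[208]=11
after AND R4, 15: R4=11&15=11
after ADD R0, 4: R0=208+4=212
after SUB R6, 1: R6=3-1=2
CMP R6, 0  (cmp 2,0)
JGT loop: taken
after XOR R4, 5: R4=11^5=14
after LOAD R4, [R0]: R4=M[212]=16
after AND R4, 15: R4=16&15=0
after ADD R0, 4: R0=212+4=216
after SUB R6, 1: R6=2-1=1
CMP R6, 0  (cmp 1,0)
JGT loop: taken
after XOR R4, 5: R4=0^5=5
after LOAD R4, [R0]: R4=M[216]=25
after AND R4, 15: R4=25&15=9
after ADD R0, 4: R0=216+4=220
after SUB R6, 1: R6=1-1=0
CMP R6, 0  (cmp 0,0)
JGT loop: not taken
STORE R4, [208] → M[208]=9
halt.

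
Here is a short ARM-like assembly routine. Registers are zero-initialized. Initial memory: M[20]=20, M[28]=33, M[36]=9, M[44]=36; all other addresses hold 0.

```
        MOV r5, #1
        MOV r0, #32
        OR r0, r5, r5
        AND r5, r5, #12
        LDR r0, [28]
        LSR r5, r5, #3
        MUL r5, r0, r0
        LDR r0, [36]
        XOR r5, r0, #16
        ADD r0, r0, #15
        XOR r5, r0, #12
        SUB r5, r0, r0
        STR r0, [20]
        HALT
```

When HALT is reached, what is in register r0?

r5=1
r0=32
r0=1|1=1
r5=1&12=0
r0=M[28]=33
r5=0>>3=0
r5=33*33=1089
r0=M[36]=9
r5=9^16=25
r0=9+15=24
r5=24^12=20
r5=24-24=0
STR r0, [20] → M[20]=24
halt.

24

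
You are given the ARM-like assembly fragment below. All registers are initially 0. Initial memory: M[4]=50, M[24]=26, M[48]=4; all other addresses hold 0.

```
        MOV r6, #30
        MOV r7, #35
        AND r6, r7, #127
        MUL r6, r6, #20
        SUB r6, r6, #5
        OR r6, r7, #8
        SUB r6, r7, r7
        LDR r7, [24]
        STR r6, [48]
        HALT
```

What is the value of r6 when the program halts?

r6=30
r7=35
r6=35&127=35
r6=35*20=700
r6=700-5=695
r6=35|8=43
r6=35-35=0
r7=M[24]=26
STR r6, [48] → M[48]=0
halt.

0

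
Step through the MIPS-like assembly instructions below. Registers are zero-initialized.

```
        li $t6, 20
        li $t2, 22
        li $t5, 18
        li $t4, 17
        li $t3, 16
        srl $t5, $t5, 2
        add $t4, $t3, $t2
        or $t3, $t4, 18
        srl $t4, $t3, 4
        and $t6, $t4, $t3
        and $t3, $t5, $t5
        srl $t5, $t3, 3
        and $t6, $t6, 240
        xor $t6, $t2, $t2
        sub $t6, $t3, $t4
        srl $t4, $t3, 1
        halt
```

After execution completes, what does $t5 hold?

li $t6, 20 → $t6=20
li $t2, 22 → $t2=22
li $t5, 18 → $t5=18
li $t4, 17 → $t4=17
li $t3, 16 → $t3=16
srl $t5, $t5, 2 → $t5=18>>2=4
add $t4, $t3, $t2 → $t4=16+22=38
or $t3, $t4, 18 → $t3=38|18=54
srl $t4, $t3, 4 → $t4=54>>4=3
and $t6, $t4, $t3 → $t6=3&54=2
and $t3, $t5, $t5 → $t3=4&4=4
srl $t5, $t3, 3 → $t5=4>>3=0
and $t6, $t6, 240 → $t6=2&240=0
xor $t6, $t2, $t2 → $t6=22^22=0
sub $t6, $t3, $t4 → $t6=4-3=1
srl $t4, $t3, 1 → $t4=4>>1=2
halt.

0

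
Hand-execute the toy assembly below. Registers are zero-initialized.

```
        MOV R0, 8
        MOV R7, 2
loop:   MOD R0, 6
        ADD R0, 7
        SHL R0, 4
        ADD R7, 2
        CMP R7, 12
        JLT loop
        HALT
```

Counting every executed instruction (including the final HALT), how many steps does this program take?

33

after MOV R0, 8: R0=8
after MOV R7, 2: R7=2
after MOD R0, 6: R0=8%6=2
after ADD R0, 7: R0=2+7=9
after SHL R0, 4: R0=9<<4=144
after ADD R7, 2: R7=2+2=4
CMP R7, 12  (cmp 4,12)
JLT loop: taken
after MOD R0, 6: R0=144%6=0
after ADD R0, 7: R0=0+7=7
after SHL R0, 4: R0=7<<4=112
after ADD R7, 2: R7=4+2=6
CMP R7, 12  (cmp 6,12)
JLT loop: taken
after MOD R0, 6: R0=112%6=4
after ADD R0, 7: R0=4+7=11
after SHL R0, 4: R0=11<<4=176
after ADD R7, 2: R7=6+2=8
CMP R7, 12  (cmp 8,12)
JLT loop: taken
after MOD R0, 6: R0=176%6=2
after ADD R0, 7: R0=2+7=9
after SHL R0, 4: R0=9<<4=144
after ADD R7, 2: R7=8+2=10
CMP R7, 12  (cmp 10,12)
JLT loop: taken
after MOD R0, 6: R0=144%6=0
after ADD R0, 7: R0=0+7=7
after SHL R0, 4: R0=7<<4=112
after ADD R7, 2: R7=10+2=12
CMP R7, 12  (cmp 12,12)
JLT loop: not taken
halt.
Total executed instructions: 33.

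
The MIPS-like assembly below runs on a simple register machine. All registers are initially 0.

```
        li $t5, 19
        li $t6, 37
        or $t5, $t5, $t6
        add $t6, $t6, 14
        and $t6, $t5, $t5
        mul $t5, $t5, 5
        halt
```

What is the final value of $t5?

after li $t5, 19: $t5=19
after li $t6, 37: $t6=37
after or $t5, $t5, $t6: $t5=19|37=55
after add $t6, $t6, 14: $t6=37+14=51
after and $t6, $t5, $t5: $t6=55&55=55
after mul $t5, $t5, 5: $t5=55*5=275
halt.

275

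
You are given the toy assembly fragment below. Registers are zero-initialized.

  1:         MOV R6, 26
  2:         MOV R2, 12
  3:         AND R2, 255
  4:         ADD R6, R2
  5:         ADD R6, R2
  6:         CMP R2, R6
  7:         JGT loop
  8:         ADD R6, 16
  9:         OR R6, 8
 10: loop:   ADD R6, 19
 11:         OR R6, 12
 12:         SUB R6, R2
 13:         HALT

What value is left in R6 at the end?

R6=26
R2=12
R2=12&255=12
R6=26+12=38
R6=38+12=50
CMP R2, R6  (cmp 12,50)
JGT loop: not taken
R6=50+16=66
R6=66|8=74
R6=74+19=93
R6=93|12=93
R6=93-12=81
halt.

81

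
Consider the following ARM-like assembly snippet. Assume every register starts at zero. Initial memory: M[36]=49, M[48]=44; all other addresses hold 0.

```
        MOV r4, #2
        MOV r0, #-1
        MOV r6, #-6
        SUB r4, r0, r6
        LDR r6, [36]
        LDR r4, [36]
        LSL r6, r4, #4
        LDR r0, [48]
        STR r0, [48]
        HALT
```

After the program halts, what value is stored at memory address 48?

44

r4=2
r0=-1
r6=-6
r4=(-1)-(-6)=5
r6=M[36]=49
r4=M[36]=49
r6=49<<4=784
r0=M[48]=44
STR r0, [48] → M[48]=44
halt.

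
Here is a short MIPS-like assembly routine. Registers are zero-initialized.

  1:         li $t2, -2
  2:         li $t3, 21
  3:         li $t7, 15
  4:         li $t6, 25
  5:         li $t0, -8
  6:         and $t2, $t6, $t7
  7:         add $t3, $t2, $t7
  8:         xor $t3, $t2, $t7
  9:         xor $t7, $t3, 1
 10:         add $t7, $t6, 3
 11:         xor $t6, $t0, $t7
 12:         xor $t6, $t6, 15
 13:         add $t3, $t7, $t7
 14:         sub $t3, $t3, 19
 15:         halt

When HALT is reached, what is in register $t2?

9

li $t2, -2 → $t2=-2
li $t3, 21 → $t3=21
li $t7, 15 → $t7=15
li $t6, 25 → $t6=25
li $t0, -8 → $t0=-8
and $t2, $t6, $t7 → $t2=25&15=9
add $t3, $t2, $t7 → $t3=9+15=24
xor $t3, $t2, $t7 → $t3=9^15=6
xor $t7, $t3, 1 → $t7=6^1=7
add $t7, $t6, 3 → $t7=25+3=28
xor $t6, $t0, $t7 → $t6=(-8)^28=-28
xor $t6, $t6, 15 → $t6=(-28)^15=-21
add $t3, $t7, $t7 → $t3=28+28=56
sub $t3, $t3, 19 → $t3=56-19=37
halt.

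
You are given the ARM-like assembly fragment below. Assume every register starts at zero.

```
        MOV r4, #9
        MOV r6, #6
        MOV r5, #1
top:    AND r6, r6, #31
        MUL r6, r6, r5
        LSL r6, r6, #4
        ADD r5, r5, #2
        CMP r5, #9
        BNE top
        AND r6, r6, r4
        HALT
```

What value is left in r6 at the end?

0

after MOV r4, #9: r4=9
after MOV r6, #6: r6=6
after MOV r5, #1: r5=1
after AND r6, r6, #31: r6=6&31=6
after MUL r6, r6, r5: r6=6*1=6
after LSL r6, r6, #4: r6=6<<4=96
after ADD r5, r5, #2: r5=1+2=3
CMP r5, #9  (cmp 3,9)
BNE top: taken
after AND r6, r6, #31: r6=96&31=0
after MUL r6, r6, r5: r6=0*3=0
after LSL r6, r6, #4: r6=0<<4=0
after ADD r5, r5, #2: r5=3+2=5
CMP r5, #9  (cmp 5,9)
BNE top: taken
after AND r6, r6, #31: r6=0&31=0
after MUL r6, r6, r5: r6=0*5=0
after LSL r6, r6, #4: r6=0<<4=0
after ADD r5, r5, #2: r5=5+2=7
CMP r5, #9  (cmp 7,9)
BNE top: taken
after AND r6, r6, #31: r6=0&31=0
after MUL r6, r6, r5: r6=0*7=0
after LSL r6, r6, #4: r6=0<<4=0
after ADD r5, r5, #2: r5=7+2=9
CMP r5, #9  (cmp 9,9)
BNE top: not taken
after AND r6, r6, r4: r6=0&9=0
halt.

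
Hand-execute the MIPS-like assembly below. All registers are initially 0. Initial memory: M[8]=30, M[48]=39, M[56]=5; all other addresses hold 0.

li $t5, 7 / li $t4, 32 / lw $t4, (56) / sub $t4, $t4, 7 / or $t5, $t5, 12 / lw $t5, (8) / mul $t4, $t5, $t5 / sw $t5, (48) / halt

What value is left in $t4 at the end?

after li $t5, 7: $t5=7
after li $t4, 32: $t4=32
after lw $t4, (56): $t4=M[56]=5
after sub $t4, $t4, 7: $t4=5-7=-2
after or $t5, $t5, 12: $t5=7|12=15
after lw $t5, (8): $t5=M[8]=30
after mul $t4, $t5, $t5: $t4=30*30=900
sw $t5, (48) → M[48]=30
halt.

900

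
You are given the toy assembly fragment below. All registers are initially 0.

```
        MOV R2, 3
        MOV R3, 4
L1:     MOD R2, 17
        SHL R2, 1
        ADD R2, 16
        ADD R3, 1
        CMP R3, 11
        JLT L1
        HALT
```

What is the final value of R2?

36

R2=3
R3=4
R2=3%17=3
R2=3<<1=6
R2=6+16=22
R3=4+1=5
CMP R3, 11  (cmp 5,11)
JLT L1: taken
R2=22%17=5
R2=5<<1=10
R2=10+16=26
R3=5+1=6
CMP R3, 11  (cmp 6,11)
JLT L1: taken
R2=26%17=9
R2=9<<1=18
R2=18+16=34
R3=6+1=7
CMP R3, 11  (cmp 7,11)
JLT L1: taken
R2=34%17=0
R2=0<<1=0
R2=0+16=16
R3=7+1=8
CMP R3, 11  (cmp 8,11)
JLT L1: taken
R2=16%17=16
R2=16<<1=32
R2=32+16=48
R3=8+1=9
CMP R3, 11  (cmp 9,11)
JLT L1: taken
R2=48%17=14
R2=14<<1=28
R2=28+16=44
R3=9+1=10
CMP R3, 11  (cmp 10,11)
JLT L1: taken
R2=44%17=10
R2=10<<1=20
R2=20+16=36
R3=10+1=11
CMP R3, 11  (cmp 11,11)
JLT L1: not taken
halt.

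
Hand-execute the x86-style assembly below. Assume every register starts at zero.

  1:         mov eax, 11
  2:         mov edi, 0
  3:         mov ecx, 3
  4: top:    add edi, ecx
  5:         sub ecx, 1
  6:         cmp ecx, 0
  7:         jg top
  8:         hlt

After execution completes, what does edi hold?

mov eax, 11 → eax=11
mov edi, 0 → edi=0
mov ecx, 3 → ecx=3
add edi, ecx → edi=0+3=3
sub ecx, 1 → ecx=3-1=2
cmp ecx, 0  (cmp 2,0)
jg top: taken
add edi, ecx → edi=3+2=5
sub ecx, 1 → ecx=2-1=1
cmp ecx, 0  (cmp 1,0)
jg top: taken
add edi, ecx → edi=5+1=6
sub ecx, 1 → ecx=1-1=0
cmp ecx, 0  (cmp 0,0)
jg top: not taken
halt.

6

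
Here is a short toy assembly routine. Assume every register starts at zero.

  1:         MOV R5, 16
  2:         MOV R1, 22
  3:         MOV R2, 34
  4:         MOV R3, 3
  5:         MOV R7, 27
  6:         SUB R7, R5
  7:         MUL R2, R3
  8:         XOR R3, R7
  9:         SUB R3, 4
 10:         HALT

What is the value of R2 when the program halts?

MOV R5, 16 → R5=16
MOV R1, 22 → R1=22
MOV R2, 34 → R2=34
MOV R3, 3 → R3=3
MOV R7, 27 → R7=27
SUB R7, R5 → R7=27-16=11
MUL R2, R3 → R2=34*3=102
XOR R3, R7 → R3=3^11=8
SUB R3, 4 → R3=8-4=4
halt.

102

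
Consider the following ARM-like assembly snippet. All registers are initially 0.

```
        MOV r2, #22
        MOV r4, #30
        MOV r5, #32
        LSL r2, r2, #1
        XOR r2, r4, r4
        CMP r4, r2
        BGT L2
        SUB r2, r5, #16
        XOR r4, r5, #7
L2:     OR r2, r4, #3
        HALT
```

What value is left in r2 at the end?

31

r2=22
r4=30
r5=32
r2=22<<1=44
r2=30^30=0
CMP r4, r2  (cmp 30,0)
BGT L2: taken
r2=30|3=31
halt.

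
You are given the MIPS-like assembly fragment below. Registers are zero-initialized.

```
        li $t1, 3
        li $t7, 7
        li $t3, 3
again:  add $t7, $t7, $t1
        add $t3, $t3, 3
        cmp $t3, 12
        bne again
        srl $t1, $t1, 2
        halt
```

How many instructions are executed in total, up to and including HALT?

$t1=3
$t7=7
$t3=3
$t7=7+3=10
$t3=3+3=6
cmp $t3, 12  (cmp 6,12)
bne again: taken
$t7=10+3=13
$t3=6+3=9
cmp $t3, 12  (cmp 9,12)
bne again: taken
$t7=13+3=16
$t3=9+3=12
cmp $t3, 12  (cmp 12,12)
bne again: not taken
$t1=3>>2=0
halt.
Total executed instructions: 17.

17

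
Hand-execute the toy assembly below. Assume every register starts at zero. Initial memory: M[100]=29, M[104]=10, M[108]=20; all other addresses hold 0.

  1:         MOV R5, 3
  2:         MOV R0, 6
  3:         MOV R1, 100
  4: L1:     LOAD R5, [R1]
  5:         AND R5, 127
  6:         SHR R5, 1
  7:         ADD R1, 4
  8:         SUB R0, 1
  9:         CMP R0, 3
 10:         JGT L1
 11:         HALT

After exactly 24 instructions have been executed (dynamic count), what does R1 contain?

after MOV R5, 3: R5=3
after MOV R0, 6: R0=6
after MOV R1, 100: R1=100
after LOAD R5, [R1]: R5=M[100]=29
after AND R5, 127: R5=29&127=29
after SHR R5, 1: R5=29>>1=14
after ADD R1, 4: R1=100+4=104
after SUB R0, 1: R0=6-1=5
CMP R0, 3  (cmp 5,3)
JGT L1: taken
after LOAD R5, [R1]: R5=M[104]=10
after AND R5, 127: R5=10&127=10
after SHR R5, 1: R5=10>>1=5
after ADD R1, 4: R1=104+4=108
after SUB R0, 1: R0=5-1=4
CMP R0, 3  (cmp 4,3)
JGT L1: taken
after LOAD R5, [R1]: R5=M[108]=20
after AND R5, 127: R5=20&127=20
after SHR R5, 1: R5=20>>1=10
after ADD R1, 4: R1=108+4=112
after SUB R0, 1: R0=4-1=3
CMP R0, 3  (cmp 3,3)
JGT L1: not taken
After step 24: R1 = 112.

112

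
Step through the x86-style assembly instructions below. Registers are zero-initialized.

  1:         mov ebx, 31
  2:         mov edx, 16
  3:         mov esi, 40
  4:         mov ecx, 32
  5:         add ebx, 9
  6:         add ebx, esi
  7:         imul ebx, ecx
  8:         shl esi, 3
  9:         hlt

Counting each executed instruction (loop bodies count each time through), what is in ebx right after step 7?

ebx=31
edx=16
esi=40
ecx=32
ebx=31+9=40
ebx=40+40=80
ebx=80*32=2560
After step 7: ebx = 2560.

2560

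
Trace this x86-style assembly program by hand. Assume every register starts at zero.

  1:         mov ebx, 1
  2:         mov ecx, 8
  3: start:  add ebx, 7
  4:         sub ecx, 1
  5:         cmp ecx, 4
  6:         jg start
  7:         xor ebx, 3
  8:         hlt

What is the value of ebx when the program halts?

mov ebx, 1 → ebx=1
mov ecx, 8 → ecx=8
add ebx, 7 → ebx=1+7=8
sub ecx, 1 → ecx=8-1=7
cmp ecx, 4  (cmp 7,4)
jg start: taken
add ebx, 7 → ebx=8+7=15
sub ecx, 1 → ecx=7-1=6
cmp ecx, 4  (cmp 6,4)
jg start: taken
add ebx, 7 → ebx=15+7=22
sub ecx, 1 → ecx=6-1=5
cmp ecx, 4  (cmp 5,4)
jg start: taken
add ebx, 7 → ebx=22+7=29
sub ecx, 1 → ecx=5-1=4
cmp ecx, 4  (cmp 4,4)
jg start: not taken
xor ebx, 3 → ebx=29^3=30
halt.

30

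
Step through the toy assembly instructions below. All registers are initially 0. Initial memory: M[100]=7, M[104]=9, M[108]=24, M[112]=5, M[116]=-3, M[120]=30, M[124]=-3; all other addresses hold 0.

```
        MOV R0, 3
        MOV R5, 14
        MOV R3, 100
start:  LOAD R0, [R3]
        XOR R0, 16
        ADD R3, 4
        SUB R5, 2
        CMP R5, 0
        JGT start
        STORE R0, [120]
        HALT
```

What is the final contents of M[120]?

-19

MOV R0, 3 → R0=3
MOV R5, 14 → R5=14
MOV R3, 100 → R3=100
LOAD R0, [R3] → R0=M[100]=7
XOR R0, 16 → R0=7^16=23
ADD R3, 4 → R3=100+4=104
SUB R5, 2 → R5=14-2=12
CMP R5, 0  (cmp 12,0)
JGT start: taken
LOAD R0, [R3] → R0=M[104]=9
XOR R0, 16 → R0=9^16=25
ADD R3, 4 → R3=104+4=108
SUB R5, 2 → R5=12-2=10
CMP R5, 0  (cmp 10,0)
JGT start: taken
LOAD R0, [R3] → R0=M[108]=24
XOR R0, 16 → R0=24^16=8
ADD R3, 4 → R3=108+4=112
SUB R5, 2 → R5=10-2=8
CMP R5, 0  (cmp 8,0)
JGT start: taken
LOAD R0, [R3] → R0=M[112]=5
XOR R0, 16 → R0=5^16=21
ADD R3, 4 → R3=112+4=116
SUB R5, 2 → R5=8-2=6
CMP R5, 0  (cmp 6,0)
JGT start: taken
LOAD R0, [R3] → R0=M[116]=-3
XOR R0, 16 → R0=(-3)^16=-19
ADD R3, 4 → R3=116+4=120
SUB R5, 2 → R5=6-2=4
CMP R5, 0  (cmp 4,0)
JGT start: taken
LOAD R0, [R3] → R0=M[120]=30
XOR R0, 16 → R0=30^16=14
ADD R3, 4 → R3=120+4=124
SUB R5, 2 → R5=4-2=2
CMP R5, 0  (cmp 2,0)
JGT start: taken
LOAD R0, [R3] → R0=M[124]=-3
XOR R0, 16 → R0=(-3)^16=-19
ADD R3, 4 → R3=124+4=128
SUB R5, 2 → R5=2-2=0
CMP R5, 0  (cmp 0,0)
JGT start: not taken
STORE R0, [120] → M[120]=-19
halt.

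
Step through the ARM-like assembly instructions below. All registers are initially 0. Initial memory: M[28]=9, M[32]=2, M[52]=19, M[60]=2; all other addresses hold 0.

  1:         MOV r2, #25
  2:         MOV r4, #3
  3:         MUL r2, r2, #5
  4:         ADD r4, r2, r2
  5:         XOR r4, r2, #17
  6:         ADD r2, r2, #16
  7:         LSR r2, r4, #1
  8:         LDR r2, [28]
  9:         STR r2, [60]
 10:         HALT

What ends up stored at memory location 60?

MOV r2, #25 → r2=25
MOV r4, #3 → r4=3
MUL r2, r2, #5 → r2=25*5=125
ADD r4, r2, r2 → r4=125+125=250
XOR r4, r2, #17 → r4=125^17=108
ADD r2, r2, #16 → r2=125+16=141
LSR r2, r4, #1 → r2=108>>1=54
LDR r2, [28] → r2=M[28]=9
STR r2, [60] → M[60]=9
halt.

9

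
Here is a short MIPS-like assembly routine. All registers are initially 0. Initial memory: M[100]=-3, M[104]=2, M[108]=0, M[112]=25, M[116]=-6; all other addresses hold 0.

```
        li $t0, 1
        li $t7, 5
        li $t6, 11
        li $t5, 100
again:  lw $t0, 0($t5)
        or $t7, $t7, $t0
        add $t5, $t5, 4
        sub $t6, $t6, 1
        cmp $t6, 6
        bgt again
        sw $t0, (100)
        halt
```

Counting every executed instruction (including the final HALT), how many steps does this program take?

li $t0, 1 → $t0=1
li $t7, 5 → $t7=5
li $t6, 11 → $t6=11
li $t5, 100 → $t5=100
lw $t0, 0($t5) → $t0=M[100]=-3
or $t7, $t7, $t0 → $t7=5|(-3)=-3
add $t5, $t5, 4 → $t5=100+4=104
sub $t6, $t6, 1 → $t6=11-1=10
cmp $t6, 6  (cmp 10,6)
bgt again: taken
lw $t0, 0($t5) → $t0=M[104]=2
or $t7, $t7, $t0 → $t7=(-3)|2=-1
add $t5, $t5, 4 → $t5=104+4=108
sub $t6, $t6, 1 → $t6=10-1=9
cmp $t6, 6  (cmp 9,6)
bgt again: taken
lw $t0, 0($t5) → $t0=M[108]=0
or $t7, $t7, $t0 → $t7=(-1)|0=-1
add $t5, $t5, 4 → $t5=108+4=112
sub $t6, $t6, 1 → $t6=9-1=8
cmp $t6, 6  (cmp 8,6)
bgt again: taken
lw $t0, 0($t5) → $t0=M[112]=25
or $t7, $t7, $t0 → $t7=(-1)|25=-1
add $t5, $t5, 4 → $t5=112+4=116
sub $t6, $t6, 1 → $t6=8-1=7
cmp $t6, 6  (cmp 7,6)
bgt again: taken
lw $t0, 0($t5) → $t0=M[116]=-6
or $t7, $t7, $t0 → $t7=(-1)|(-6)=-1
add $t5, $t5, 4 → $t5=116+4=120
sub $t6, $t6, 1 → $t6=7-1=6
cmp $t6, 6  (cmp 6,6)
bgt again: not taken
sw $t0, (100) → M[100]=-6
halt.
Total executed instructions: 36.

36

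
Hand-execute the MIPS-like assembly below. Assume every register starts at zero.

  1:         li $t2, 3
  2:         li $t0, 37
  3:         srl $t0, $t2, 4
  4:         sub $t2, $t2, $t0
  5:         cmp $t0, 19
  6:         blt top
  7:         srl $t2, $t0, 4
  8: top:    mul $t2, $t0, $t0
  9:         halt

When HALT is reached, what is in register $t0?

0

li $t2, 3 → $t2=3
li $t0, 37 → $t0=37
srl $t0, $t2, 4 → $t0=3>>4=0
sub $t2, $t2, $t0 → $t2=3-0=3
cmp $t0, 19  (cmp 0,19)
blt top: taken
mul $t2, $t0, $t0 → $t2=0*0=0
halt.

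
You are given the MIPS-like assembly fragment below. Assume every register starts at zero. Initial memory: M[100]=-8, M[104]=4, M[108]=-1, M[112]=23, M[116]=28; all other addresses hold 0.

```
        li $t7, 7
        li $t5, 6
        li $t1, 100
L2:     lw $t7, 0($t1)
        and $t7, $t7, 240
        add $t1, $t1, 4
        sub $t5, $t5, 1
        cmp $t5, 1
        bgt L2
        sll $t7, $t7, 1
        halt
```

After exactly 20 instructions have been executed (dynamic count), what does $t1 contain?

$t7=7
$t5=6
$t1=100
$t7=M[100]=-8
$t7=(-8)&240=240
$t1=100+4=104
$t5=6-1=5
cmp $t5, 1  (cmp 5,1)
bgt L2: taken
$t7=M[104]=4
$t7=4&240=0
$t1=104+4=108
$t5=5-1=4
cmp $t5, 1  (cmp 4,1)
bgt L2: taken
$t7=M[108]=-1
$t7=(-1)&240=240
$t1=108+4=112
$t5=4-1=3
cmp $t5, 1  (cmp 3,1)
After step 20: $t1 = 112.

112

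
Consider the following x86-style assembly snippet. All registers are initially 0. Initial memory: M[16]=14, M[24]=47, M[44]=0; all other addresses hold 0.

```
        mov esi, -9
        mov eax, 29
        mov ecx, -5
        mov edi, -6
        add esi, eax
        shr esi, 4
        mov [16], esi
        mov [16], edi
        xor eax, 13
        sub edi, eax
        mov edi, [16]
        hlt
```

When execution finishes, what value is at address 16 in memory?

-6

esi=-9
eax=29
ecx=-5
edi=-6
esi=(-9)+29=20
esi=20>>4=1
mov [16], esi → M[16]=1
mov [16], edi → M[16]=-6
eax=29^13=16
edi=(-6)-16=-22
edi=M[16]=-6
halt.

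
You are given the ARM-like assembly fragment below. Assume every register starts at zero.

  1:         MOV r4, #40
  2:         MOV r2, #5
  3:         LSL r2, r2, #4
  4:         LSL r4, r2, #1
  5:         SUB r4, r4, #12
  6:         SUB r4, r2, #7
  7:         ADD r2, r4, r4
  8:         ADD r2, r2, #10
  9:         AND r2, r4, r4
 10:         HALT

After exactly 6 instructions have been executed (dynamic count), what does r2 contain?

80

MOV r4, #40 → r4=40
MOV r2, #5 → r2=5
LSL r2, r2, #4 → r2=5<<4=80
LSL r4, r2, #1 → r4=80<<1=160
SUB r4, r4, #12 → r4=160-12=148
SUB r4, r2, #7 → r4=80-7=73
After step 6: r2 = 80.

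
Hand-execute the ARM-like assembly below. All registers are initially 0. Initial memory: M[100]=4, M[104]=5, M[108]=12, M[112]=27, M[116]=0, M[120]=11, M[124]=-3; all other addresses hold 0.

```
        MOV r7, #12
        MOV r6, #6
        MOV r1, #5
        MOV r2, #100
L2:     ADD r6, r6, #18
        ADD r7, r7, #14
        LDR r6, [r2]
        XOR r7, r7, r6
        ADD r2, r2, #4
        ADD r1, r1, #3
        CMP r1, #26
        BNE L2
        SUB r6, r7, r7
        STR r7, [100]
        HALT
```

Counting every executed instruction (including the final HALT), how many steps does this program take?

63

MOV r7, #12 → r7=12
MOV r6, #6 → r6=6
MOV r1, #5 → r1=5
MOV r2, #100 → r2=100
ADD r6, r6, #18 → r6=6+18=24
ADD r7, r7, #14 → r7=12+14=26
LDR r6, [r2] → r6=M[100]=4
XOR r7, r7, r6 → r7=26^4=30
ADD r2, r2, #4 → r2=100+4=104
ADD r1, r1, #3 → r1=5+3=8
CMP r1, #26  (cmp 8,26)
BNE L2: taken
ADD r6, r6, #18 → r6=4+18=22
ADD r7, r7, #14 → r7=30+14=44
LDR r6, [r2] → r6=M[104]=5
XOR r7, r7, r6 → r7=44^5=41
ADD r2, r2, #4 → r2=104+4=108
ADD r1, r1, #3 → r1=8+3=11
CMP r1, #26  (cmp 11,26)
BNE L2: taken
ADD r6, r6, #18 → r6=5+18=23
ADD r7, r7, #14 → r7=41+14=55
LDR r6, [r2] → r6=M[108]=12
XOR r7, r7, r6 → r7=55^12=59
ADD r2, r2, #4 → r2=108+4=112
ADD r1, r1, #3 → r1=11+3=14
CMP r1, #26  (cmp 14,26)
BNE L2: taken
ADD r6, r6, #18 → r6=12+18=30
ADD r7, r7, #14 → r7=59+14=73
LDR r6, [r2] → r6=M[112]=27
XOR r7, r7, r6 → r7=73^27=82
ADD r2, r2, #4 → r2=112+4=116
ADD r1, r1, #3 → r1=14+3=17
CMP r1, #26  (cmp 17,26)
BNE L2: taken
ADD r6, r6, #18 → r6=27+18=45
ADD r7, r7, #14 → r7=82+14=96
LDR r6, [r2] → r6=M[116]=0
XOR r7, r7, r6 → r7=96^0=96
ADD r2, r2, #4 → r2=116+4=120
ADD r1, r1, #3 → r1=17+3=20
CMP r1, #26  (cmp 20,26)
BNE L2: taken
ADD r6, r6, #18 → r6=0+18=18
ADD r7, r7, #14 → r7=96+14=110
LDR r6, [r2] → r6=M[120]=11
XOR r7, r7, r6 → r7=110^11=101
ADD r2, r2, #4 → r2=120+4=124
ADD r1, r1, #3 → r1=20+3=23
CMP r1, #26  (cmp 23,26)
BNE L2: taken
ADD r6, r6, #18 → r6=11+18=29
ADD r7, r7, #14 → r7=101+14=115
LDR r6, [r2] → r6=M[124]=-3
XOR r7, r7, r6 → r7=115^(-3)=-114
ADD r2, r2, #4 → r2=124+4=128
ADD r1, r1, #3 → r1=23+3=26
CMP r1, #26  (cmp 26,26)
BNE L2: not taken
SUB r6, r7, r7 → r6=(-114)-(-114)=0
STR r7, [100] → M[100]=-114
halt.
Total executed instructions: 63.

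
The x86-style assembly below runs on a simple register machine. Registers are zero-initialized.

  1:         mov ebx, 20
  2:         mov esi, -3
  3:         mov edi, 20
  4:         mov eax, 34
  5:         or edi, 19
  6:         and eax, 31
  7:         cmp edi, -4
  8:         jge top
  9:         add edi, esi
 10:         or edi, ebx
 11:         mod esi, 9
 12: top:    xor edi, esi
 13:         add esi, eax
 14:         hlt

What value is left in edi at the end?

-22

mov ebx, 20 → ebx=20
mov esi, -3 → esi=-3
mov edi, 20 → edi=20
mov eax, 34 → eax=34
or edi, 19 → edi=20|19=23
and eax, 31 → eax=34&31=2
cmp edi, -4  (cmp 23,-4)
jge top: taken
xor edi, esi → edi=23^(-3)=-22
add esi, eax → esi=(-3)+2=-1
halt.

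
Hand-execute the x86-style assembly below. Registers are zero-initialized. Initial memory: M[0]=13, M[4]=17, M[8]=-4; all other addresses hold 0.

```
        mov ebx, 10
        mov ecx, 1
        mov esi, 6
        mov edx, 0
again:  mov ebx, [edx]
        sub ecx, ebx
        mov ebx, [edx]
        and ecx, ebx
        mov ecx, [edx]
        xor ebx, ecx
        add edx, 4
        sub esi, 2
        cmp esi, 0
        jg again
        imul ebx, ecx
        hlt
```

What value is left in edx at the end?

mov ebx, 10 → ebx=10
mov ecx, 1 → ecx=1
mov esi, 6 → esi=6
mov edx, 0 → edx=0
mov ebx, [edx] → ebx=M[0]=13
sub ecx, ebx → ecx=1-13=-12
mov ebx, [edx] → ebx=M[0]=13
and ecx, ebx → ecx=(-12)&13=4
mov ecx, [edx] → ecx=M[0]=13
xor ebx, ecx → ebx=13^13=0
add edx, 4 → edx=0+4=4
sub esi, 2 → esi=6-2=4
cmp esi, 0  (cmp 4,0)
jg again: taken
mov ebx, [edx] → ebx=M[4]=17
sub ecx, ebx → ecx=13-17=-4
mov ebx, [edx] → ebx=M[4]=17
and ecx, ebx → ecx=(-4)&17=16
mov ecx, [edx] → ecx=M[4]=17
xor ebx, ecx → ebx=17^17=0
add edx, 4 → edx=4+4=8
sub esi, 2 → esi=4-2=2
cmp esi, 0  (cmp 2,0)
jg again: taken
mov ebx, [edx] → ebx=M[8]=-4
sub ecx, ebx → ecx=17-(-4)=21
mov ebx, [edx] → ebx=M[8]=-4
and ecx, ebx → ecx=21&(-4)=20
mov ecx, [edx] → ecx=M[8]=-4
xor ebx, ecx → ebx=(-4)^(-4)=0
add edx, 4 → edx=8+4=12
sub esi, 2 → esi=2-2=0
cmp esi, 0  (cmp 0,0)
jg again: not taken
imul ebx, ecx → ebx=0*(-4)=0
halt.

12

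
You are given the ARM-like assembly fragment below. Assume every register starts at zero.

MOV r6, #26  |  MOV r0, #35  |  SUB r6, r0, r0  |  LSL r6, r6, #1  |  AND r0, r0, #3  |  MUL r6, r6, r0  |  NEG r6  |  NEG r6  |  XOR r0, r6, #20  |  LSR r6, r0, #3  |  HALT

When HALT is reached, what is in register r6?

2

r6=26
r0=35
r6=35-35=0
r6=0<<1=0
r0=35&3=3
r6=0*3=0
r6=-(0)=0
r6=-(0)=0
r0=0^20=20
r6=20>>3=2
halt.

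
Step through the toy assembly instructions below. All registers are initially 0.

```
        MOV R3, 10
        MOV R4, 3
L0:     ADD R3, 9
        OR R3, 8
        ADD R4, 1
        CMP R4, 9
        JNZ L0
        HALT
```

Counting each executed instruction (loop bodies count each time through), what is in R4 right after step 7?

after MOV R3, 10: R3=10
after MOV R4, 3: R4=3
after ADD R3, 9: R3=10+9=19
after OR R3, 8: R3=19|8=27
after ADD R4, 1: R4=3+1=4
CMP R4, 9  (cmp 4,9)
JNZ L0: taken
After step 7: R4 = 4.

4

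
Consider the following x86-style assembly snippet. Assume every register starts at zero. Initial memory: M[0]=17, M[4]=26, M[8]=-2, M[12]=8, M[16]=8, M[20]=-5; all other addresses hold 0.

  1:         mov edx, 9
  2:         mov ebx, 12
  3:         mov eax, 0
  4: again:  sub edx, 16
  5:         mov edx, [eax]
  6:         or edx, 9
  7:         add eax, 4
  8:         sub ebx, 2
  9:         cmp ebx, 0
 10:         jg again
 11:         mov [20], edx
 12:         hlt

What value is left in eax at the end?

24

mov edx, 9 → edx=9
mov ebx, 12 → ebx=12
mov eax, 0 → eax=0
sub edx, 16 → edx=9-16=-7
mov edx, [eax] → edx=M[0]=17
or edx, 9 → edx=17|9=25
add eax, 4 → eax=0+4=4
sub ebx, 2 → ebx=12-2=10
cmp ebx, 0  (cmp 10,0)
jg again: taken
sub edx, 16 → edx=25-16=9
mov edx, [eax] → edx=M[4]=26
or edx, 9 → edx=26|9=27
add eax, 4 → eax=4+4=8
sub ebx, 2 → ebx=10-2=8
cmp ebx, 0  (cmp 8,0)
jg again: taken
sub edx, 16 → edx=27-16=11
mov edx, [eax] → edx=M[8]=-2
or edx, 9 → edx=(-2)|9=-1
add eax, 4 → eax=8+4=12
sub ebx, 2 → ebx=8-2=6
cmp ebx, 0  (cmp 6,0)
jg again: taken
sub edx, 16 → edx=(-1)-16=-17
mov edx, [eax] → edx=M[12]=8
or edx, 9 → edx=8|9=9
add eax, 4 → eax=12+4=16
sub ebx, 2 → ebx=6-2=4
cmp ebx, 0  (cmp 4,0)
jg again: taken
sub edx, 16 → edx=9-16=-7
mov edx, [eax] → edx=M[16]=8
or edx, 9 → edx=8|9=9
add eax, 4 → eax=16+4=20
sub ebx, 2 → ebx=4-2=2
cmp ebx, 0  (cmp 2,0)
jg again: taken
sub edx, 16 → edx=9-16=-7
mov edx, [eax] → edx=M[20]=-5
or edx, 9 → edx=(-5)|9=-5
add eax, 4 → eax=20+4=24
sub ebx, 2 → ebx=2-2=0
cmp ebx, 0  (cmp 0,0)
jg again: not taken
mov [20], edx → M[20]=-5
halt.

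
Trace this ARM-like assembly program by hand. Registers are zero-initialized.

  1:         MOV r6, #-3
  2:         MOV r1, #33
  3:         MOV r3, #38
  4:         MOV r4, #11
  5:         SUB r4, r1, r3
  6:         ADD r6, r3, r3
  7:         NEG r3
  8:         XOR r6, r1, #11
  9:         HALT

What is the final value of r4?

-5

r6=-3
r1=33
r3=38
r4=11
r4=33-38=-5
r6=38+38=76
r3=-(38)=-38
r6=33^11=42
halt.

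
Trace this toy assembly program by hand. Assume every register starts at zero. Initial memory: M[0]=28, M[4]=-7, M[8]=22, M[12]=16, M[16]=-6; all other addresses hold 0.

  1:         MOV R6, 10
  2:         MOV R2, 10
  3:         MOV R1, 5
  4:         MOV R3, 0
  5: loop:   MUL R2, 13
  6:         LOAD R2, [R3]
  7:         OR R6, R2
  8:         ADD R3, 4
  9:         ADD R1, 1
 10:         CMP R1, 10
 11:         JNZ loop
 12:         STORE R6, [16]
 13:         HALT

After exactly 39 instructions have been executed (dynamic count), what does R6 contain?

-1

after MOV R6, 10: R6=10
after MOV R2, 10: R2=10
after MOV R1, 5: R1=5
after MOV R3, 0: R3=0
after MUL R2, 13: R2=10*13=130
after LOAD R2, [R3]: R2=M[0]=28
after OR R6, R2: R6=10|28=30
after ADD R3, 4: R3=0+4=4
after ADD R1, 1: R1=5+1=6
CMP R1, 10  (cmp 6,10)
JNZ loop: taken
after MUL R2, 13: R2=28*13=364
after LOAD R2, [R3]: R2=M[4]=-7
after OR R6, R2: R6=30|(-7)=-1
after ADD R3, 4: R3=4+4=8
after ADD R1, 1: R1=6+1=7
CMP R1, 10  (cmp 7,10)
JNZ loop: taken
after MUL R2, 13: R2=(-7)*13=-91
after LOAD R2, [R3]: R2=M[8]=22
after OR R6, R2: R6=(-1)|22=-1
after ADD R3, 4: R3=8+4=12
after ADD R1, 1: R1=7+1=8
CMP R1, 10  (cmp 8,10)
JNZ loop: taken
after MUL R2, 13: R2=22*13=286
after LOAD R2, [R3]: R2=M[12]=16
after OR R6, R2: R6=(-1)|16=-1
after ADD R3, 4: R3=12+4=16
after ADD R1, 1: R1=8+1=9
CMP R1, 10  (cmp 9,10)
JNZ loop: taken
after MUL R2, 13: R2=16*13=208
after LOAD R2, [R3]: R2=M[16]=-6
after OR R6, R2: R6=(-1)|(-6)=-1
after ADD R3, 4: R3=16+4=20
after ADD R1, 1: R1=9+1=10
CMP R1, 10  (cmp 10,10)
JNZ loop: not taken
After step 39: R6 = -1.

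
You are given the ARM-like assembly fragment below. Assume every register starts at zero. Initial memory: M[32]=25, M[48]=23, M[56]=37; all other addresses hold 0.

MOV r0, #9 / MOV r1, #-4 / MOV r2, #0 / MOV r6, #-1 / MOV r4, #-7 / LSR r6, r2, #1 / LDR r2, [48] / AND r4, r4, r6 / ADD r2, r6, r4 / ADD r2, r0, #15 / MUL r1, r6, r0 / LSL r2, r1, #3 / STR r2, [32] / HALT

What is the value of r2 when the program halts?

0

MOV r0, #9 → r0=9
MOV r1, #-4 → r1=-4
MOV r2, #0 → r2=0
MOV r6, #-1 → r6=-1
MOV r4, #-7 → r4=-7
LSR r6, r2, #1 → r6=0>>1=0
LDR r2, [48] → r2=M[48]=23
AND r4, r4, r6 → r4=(-7)&0=0
ADD r2, r6, r4 → r2=0+0=0
ADD r2, r0, #15 → r2=9+15=24
MUL r1, r6, r0 → r1=0*9=0
LSL r2, r1, #3 → r2=0<<3=0
STR r2, [32] → M[32]=0
halt.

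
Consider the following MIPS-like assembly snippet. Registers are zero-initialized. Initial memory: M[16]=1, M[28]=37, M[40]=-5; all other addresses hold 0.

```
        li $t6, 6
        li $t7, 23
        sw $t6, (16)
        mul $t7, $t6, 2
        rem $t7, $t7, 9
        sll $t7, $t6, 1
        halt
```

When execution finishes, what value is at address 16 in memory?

li $t6, 6 → $t6=6
li $t7, 23 → $t7=23
sw $t6, (16) → M[16]=6
mul $t7, $t6, 2 → $t7=6*2=12
rem $t7, $t7, 9 → $t7=12%9=3
sll $t7, $t6, 1 → $t7=6<<1=12
halt.

6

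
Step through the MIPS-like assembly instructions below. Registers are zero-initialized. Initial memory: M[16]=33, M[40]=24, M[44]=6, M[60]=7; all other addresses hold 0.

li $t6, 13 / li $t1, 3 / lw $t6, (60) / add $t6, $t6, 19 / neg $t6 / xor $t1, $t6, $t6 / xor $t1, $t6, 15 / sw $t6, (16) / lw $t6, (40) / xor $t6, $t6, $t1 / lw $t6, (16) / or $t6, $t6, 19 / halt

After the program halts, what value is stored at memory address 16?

-26

$t6=13
$t1=3
$t6=M[60]=7
$t6=7+19=26
$t6=-(26)=-26
$t1=(-26)^(-26)=0
$t1=(-26)^15=-23
sw $t6, (16) → M[16]=-26
$t6=M[40]=24
$t6=24^(-23)=-15
$t6=M[16]=-26
$t6=(-26)|19=-9
halt.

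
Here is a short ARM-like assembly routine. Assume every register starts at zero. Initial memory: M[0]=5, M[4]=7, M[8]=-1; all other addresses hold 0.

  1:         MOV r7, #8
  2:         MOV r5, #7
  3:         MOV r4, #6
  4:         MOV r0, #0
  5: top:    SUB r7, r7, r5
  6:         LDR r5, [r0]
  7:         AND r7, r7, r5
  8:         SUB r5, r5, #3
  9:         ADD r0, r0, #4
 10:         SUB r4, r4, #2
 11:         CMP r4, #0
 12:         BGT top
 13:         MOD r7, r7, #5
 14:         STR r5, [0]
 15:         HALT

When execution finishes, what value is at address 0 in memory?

after MOV r7, #8: r7=8
after MOV r5, #7: r5=7
after MOV r4, #6: r4=6
after MOV r0, #0: r0=0
after SUB r7, r7, r5: r7=8-7=1
after LDR r5, [r0]: r5=M[0]=5
after AND r7, r7, r5: r7=1&5=1
after SUB r5, r5, #3: r5=5-3=2
after ADD r0, r0, #4: r0=0+4=4
after SUB r4, r4, #2: r4=6-2=4
CMP r4, #0  (cmp 4,0)
BGT top: taken
after SUB r7, r7, r5: r7=1-2=-1
after LDR r5, [r0]: r5=M[4]=7
after AND r7, r7, r5: r7=(-1)&7=7
after SUB r5, r5, #3: r5=7-3=4
after ADD r0, r0, #4: r0=4+4=8
after SUB r4, r4, #2: r4=4-2=2
CMP r4, #0  (cmp 2,0)
BGT top: taken
after SUB r7, r7, r5: r7=7-4=3
after LDR r5, [r0]: r5=M[8]=-1
after AND r7, r7, r5: r7=3&(-1)=3
after SUB r5, r5, #3: r5=(-1)-3=-4
after ADD r0, r0, #4: r0=8+4=12
after SUB r4, r4, #2: r4=2-2=0
CMP r4, #0  (cmp 0,0)
BGT top: not taken
after MOD r7, r7, #5: r7=3%5=3
STR r5, [0] → M[0]=-4
halt.

-4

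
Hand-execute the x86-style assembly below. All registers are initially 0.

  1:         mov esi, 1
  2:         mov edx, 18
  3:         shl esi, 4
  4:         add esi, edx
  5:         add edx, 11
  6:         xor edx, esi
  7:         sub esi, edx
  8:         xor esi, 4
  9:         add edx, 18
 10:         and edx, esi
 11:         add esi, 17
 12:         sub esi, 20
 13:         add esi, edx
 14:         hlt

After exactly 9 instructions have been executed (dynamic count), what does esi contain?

mov esi, 1 → esi=1
mov edx, 18 → edx=18
shl esi, 4 → esi=1<<4=16
add esi, edx → esi=16+18=34
add edx, 11 → edx=18+11=29
xor edx, esi → edx=29^34=63
sub esi, edx → esi=34-63=-29
xor esi, 4 → esi=(-29)^4=-25
add edx, 18 → edx=63+18=81
After step 9: esi = -25.

-25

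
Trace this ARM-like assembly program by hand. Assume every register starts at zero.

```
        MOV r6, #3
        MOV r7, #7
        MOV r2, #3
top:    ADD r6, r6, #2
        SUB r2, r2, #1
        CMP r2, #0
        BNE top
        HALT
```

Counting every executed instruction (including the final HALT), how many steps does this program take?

r6=3
r7=7
r2=3
r6=3+2=5
r2=3-1=2
CMP r2, #0  (cmp 2,0)
BNE top: taken
r6=5+2=7
r2=2-1=1
CMP r2, #0  (cmp 1,0)
BNE top: taken
r6=7+2=9
r2=1-1=0
CMP r2, #0  (cmp 0,0)
BNE top: not taken
halt.
Total executed instructions: 16.

16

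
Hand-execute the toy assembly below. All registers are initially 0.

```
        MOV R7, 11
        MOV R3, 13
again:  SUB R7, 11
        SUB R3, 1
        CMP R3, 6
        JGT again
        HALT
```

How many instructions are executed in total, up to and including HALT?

R7=11
R3=13
R7=11-11=0
R3=13-1=12
CMP R3, 6  (cmp 12,6)
JGT again: taken
R7=0-11=-11
R3=12-1=11
CMP R3, 6  (cmp 11,6)
JGT again: taken
R7=(-11)-11=-22
R3=11-1=10
CMP R3, 6  (cmp 10,6)
JGT again: taken
R7=(-22)-11=-33
R3=10-1=9
CMP R3, 6  (cmp 9,6)
JGT again: taken
R7=(-33)-11=-44
R3=9-1=8
CMP R3, 6  (cmp 8,6)
JGT again: taken
R7=(-44)-11=-55
R3=8-1=7
CMP R3, 6  (cmp 7,6)
JGT again: taken
R7=(-55)-11=-66
R3=7-1=6
CMP R3, 6  (cmp 6,6)
JGT again: not taken
halt.
Total executed instructions: 31.

31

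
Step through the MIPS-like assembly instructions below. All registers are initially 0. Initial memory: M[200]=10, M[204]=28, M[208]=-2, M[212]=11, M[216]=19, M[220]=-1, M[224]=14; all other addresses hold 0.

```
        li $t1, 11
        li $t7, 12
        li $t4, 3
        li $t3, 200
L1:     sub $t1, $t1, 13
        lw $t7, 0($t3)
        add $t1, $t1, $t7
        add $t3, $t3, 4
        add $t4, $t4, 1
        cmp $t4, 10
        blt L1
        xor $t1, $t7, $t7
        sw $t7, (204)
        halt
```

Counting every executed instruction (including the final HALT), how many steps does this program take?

$t1=11
$t7=12
$t4=3
$t3=200
$t1=11-13=-2
$t7=M[200]=10
$t1=(-2)+10=8
$t3=200+4=204
$t4=3+1=4
cmp $t4, 10  (cmp 4,10)
blt L1: taken
$t1=8-13=-5
$t7=M[204]=28
$t1=(-5)+28=23
$t3=204+4=208
$t4=4+1=5
cmp $t4, 10  (cmp 5,10)
blt L1: taken
$t1=23-13=10
$t7=M[208]=-2
$t1=10+(-2)=8
$t3=208+4=212
$t4=5+1=6
cmp $t4, 10  (cmp 6,10)
blt L1: taken
$t1=8-13=-5
$t7=M[212]=11
$t1=(-5)+11=6
$t3=212+4=216
$t4=6+1=7
cmp $t4, 10  (cmp 7,10)
blt L1: taken
$t1=6-13=-7
$t7=M[216]=19
$t1=(-7)+19=12
$t3=216+4=220
$t4=7+1=8
cmp $t4, 10  (cmp 8,10)
blt L1: taken
$t1=12-13=-1
$t7=M[220]=-1
$t1=(-1)+(-1)=-2
$t3=220+4=224
$t4=8+1=9
cmp $t4, 10  (cmp 9,10)
blt L1: taken
$t1=(-2)-13=-15
$t7=M[224]=14
$t1=(-15)+14=-1
$t3=224+4=228
$t4=9+1=10
cmp $t4, 10  (cmp 10,10)
blt L1: not taken
$t1=14^14=0
sw $t7, (204) → M[204]=14
halt.
Total executed instructions: 56.

56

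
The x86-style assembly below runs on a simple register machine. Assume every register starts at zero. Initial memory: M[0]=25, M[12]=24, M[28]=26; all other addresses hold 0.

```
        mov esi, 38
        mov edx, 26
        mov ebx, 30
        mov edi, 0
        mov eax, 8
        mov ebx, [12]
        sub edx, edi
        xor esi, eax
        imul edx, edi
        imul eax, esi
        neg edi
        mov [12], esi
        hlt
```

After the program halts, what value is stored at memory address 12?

esi=38
edx=26
ebx=30
edi=0
eax=8
ebx=M[12]=24
edx=26-0=26
esi=38^8=46
edx=26*0=0
eax=8*46=368
edi=-(0)=0
mov [12], esi → M[12]=46
halt.

46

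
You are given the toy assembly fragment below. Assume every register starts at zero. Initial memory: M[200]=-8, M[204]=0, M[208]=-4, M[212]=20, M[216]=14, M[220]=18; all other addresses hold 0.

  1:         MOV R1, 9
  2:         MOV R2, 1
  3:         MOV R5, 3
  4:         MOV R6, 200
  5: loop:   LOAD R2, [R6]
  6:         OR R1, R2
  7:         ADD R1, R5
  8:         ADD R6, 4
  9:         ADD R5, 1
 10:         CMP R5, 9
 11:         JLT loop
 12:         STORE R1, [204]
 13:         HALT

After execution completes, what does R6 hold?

224

MOV R1, 9 → R1=9
MOV R2, 1 → R2=1
MOV R5, 3 → R5=3
MOV R6, 200 → R6=200
LOAD R2, [R6] → R2=M[200]=-8
OR R1, R2 → R1=9|(-8)=-7
ADD R1, R5 → R1=(-7)+3=-4
ADD R6, 4 → R6=200+4=204
ADD R5, 1 → R5=3+1=4
CMP R5, 9  (cmp 4,9)
JLT loop: taken
LOAD R2, [R6] → R2=M[204]=0
OR R1, R2 → R1=(-4)|0=-4
ADD R1, R5 → R1=(-4)+4=0
ADD R6, 4 → R6=204+4=208
ADD R5, 1 → R5=4+1=5
CMP R5, 9  (cmp 5,9)
JLT loop: taken
LOAD R2, [R6] → R2=M[208]=-4
OR R1, R2 → R1=0|(-4)=-4
ADD R1, R5 → R1=(-4)+5=1
ADD R6, 4 → R6=208+4=212
ADD R5, 1 → R5=5+1=6
CMP R5, 9  (cmp 6,9)
JLT loop: taken
LOAD R2, [R6] → R2=M[212]=20
OR R1, R2 → R1=1|20=21
ADD R1, R5 → R1=21+6=27
ADD R6, 4 → R6=212+4=216
ADD R5, 1 → R5=6+1=7
CMP R5, 9  (cmp 7,9)
JLT loop: taken
LOAD R2, [R6] → R2=M[216]=14
OR R1, R2 → R1=27|14=31
ADD R1, R5 → R1=31+7=38
ADD R6, 4 → R6=216+4=220
ADD R5, 1 → R5=7+1=8
CMP R5, 9  (cmp 8,9)
JLT loop: taken
LOAD R2, [R6] → R2=M[220]=18
OR R1, R2 → R1=38|18=54
ADD R1, R5 → R1=54+8=62
ADD R6, 4 → R6=220+4=224
ADD R5, 1 → R5=8+1=9
CMP R5, 9  (cmp 9,9)
JLT loop: not taken
STORE R1, [204] → M[204]=62
halt.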